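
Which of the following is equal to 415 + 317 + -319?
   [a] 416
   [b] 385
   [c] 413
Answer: c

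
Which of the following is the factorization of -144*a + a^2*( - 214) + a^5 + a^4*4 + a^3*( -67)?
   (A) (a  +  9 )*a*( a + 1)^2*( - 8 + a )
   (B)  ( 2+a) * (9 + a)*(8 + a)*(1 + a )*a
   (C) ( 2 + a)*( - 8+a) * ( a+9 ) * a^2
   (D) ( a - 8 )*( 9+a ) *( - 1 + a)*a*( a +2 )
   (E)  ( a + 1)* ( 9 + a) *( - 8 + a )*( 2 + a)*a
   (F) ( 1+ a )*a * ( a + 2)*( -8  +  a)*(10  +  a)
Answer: E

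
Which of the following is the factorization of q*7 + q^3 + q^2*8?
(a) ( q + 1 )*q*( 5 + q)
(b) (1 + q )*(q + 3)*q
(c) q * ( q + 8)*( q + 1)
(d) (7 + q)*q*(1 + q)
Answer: d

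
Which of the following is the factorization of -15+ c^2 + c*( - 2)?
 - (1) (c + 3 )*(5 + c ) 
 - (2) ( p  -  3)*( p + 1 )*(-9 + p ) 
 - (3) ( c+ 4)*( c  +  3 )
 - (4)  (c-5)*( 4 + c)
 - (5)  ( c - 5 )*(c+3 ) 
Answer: 5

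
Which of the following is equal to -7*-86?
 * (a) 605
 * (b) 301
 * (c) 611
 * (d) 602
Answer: d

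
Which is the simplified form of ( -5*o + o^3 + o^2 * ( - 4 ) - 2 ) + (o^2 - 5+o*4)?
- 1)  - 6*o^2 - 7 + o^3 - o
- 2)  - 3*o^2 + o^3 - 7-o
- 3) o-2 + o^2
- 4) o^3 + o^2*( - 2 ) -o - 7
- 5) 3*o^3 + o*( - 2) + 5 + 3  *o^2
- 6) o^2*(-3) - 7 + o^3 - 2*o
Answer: 2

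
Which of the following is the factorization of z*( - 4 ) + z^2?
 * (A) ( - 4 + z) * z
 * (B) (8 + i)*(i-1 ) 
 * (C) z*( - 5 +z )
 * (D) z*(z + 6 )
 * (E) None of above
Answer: A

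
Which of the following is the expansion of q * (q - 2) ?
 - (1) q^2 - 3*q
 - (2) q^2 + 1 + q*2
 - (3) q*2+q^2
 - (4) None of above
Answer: 4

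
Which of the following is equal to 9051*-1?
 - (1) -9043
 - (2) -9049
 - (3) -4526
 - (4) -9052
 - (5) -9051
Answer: 5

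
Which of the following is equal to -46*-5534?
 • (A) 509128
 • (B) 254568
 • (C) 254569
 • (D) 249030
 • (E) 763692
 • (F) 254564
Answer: F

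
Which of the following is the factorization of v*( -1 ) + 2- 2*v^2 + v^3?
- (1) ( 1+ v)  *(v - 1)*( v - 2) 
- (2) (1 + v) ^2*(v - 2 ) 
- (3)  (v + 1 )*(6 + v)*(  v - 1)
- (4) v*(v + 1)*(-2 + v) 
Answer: 1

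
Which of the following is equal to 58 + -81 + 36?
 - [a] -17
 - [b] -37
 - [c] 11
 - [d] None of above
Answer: d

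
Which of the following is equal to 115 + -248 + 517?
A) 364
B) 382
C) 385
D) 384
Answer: D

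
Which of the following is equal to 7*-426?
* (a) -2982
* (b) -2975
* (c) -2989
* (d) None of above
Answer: a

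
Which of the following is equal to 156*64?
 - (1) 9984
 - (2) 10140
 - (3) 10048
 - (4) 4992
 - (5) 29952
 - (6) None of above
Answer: 1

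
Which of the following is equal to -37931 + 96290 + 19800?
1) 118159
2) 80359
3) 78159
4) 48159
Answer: 3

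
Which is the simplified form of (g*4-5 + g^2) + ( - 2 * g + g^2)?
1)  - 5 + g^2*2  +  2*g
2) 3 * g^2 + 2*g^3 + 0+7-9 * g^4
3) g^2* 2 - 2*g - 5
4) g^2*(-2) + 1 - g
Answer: 1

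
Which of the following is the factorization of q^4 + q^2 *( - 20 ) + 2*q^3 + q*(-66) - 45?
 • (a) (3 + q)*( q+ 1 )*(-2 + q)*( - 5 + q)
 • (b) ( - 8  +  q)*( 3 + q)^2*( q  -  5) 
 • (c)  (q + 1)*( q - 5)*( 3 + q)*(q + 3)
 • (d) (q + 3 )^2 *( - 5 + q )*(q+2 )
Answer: c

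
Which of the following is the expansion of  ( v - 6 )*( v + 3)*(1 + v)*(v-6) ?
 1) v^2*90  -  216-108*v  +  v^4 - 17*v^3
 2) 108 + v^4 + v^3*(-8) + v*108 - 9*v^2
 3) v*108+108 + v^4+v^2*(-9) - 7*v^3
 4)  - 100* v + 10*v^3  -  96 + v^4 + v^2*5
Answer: 2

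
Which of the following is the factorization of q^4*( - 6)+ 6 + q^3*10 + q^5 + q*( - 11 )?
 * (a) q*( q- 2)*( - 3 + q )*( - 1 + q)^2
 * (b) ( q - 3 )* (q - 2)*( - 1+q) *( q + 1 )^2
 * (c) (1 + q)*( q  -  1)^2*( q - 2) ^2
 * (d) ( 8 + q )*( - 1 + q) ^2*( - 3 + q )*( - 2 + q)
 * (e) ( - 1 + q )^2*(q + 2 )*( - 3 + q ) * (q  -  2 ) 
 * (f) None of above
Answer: f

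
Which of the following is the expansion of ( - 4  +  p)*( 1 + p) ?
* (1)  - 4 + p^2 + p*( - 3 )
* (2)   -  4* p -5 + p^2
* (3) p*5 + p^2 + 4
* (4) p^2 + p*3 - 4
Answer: 1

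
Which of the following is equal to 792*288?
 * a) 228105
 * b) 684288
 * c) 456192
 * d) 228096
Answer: d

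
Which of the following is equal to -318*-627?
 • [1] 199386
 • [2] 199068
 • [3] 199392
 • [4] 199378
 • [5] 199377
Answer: 1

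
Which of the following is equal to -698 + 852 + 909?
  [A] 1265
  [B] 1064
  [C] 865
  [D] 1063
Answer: D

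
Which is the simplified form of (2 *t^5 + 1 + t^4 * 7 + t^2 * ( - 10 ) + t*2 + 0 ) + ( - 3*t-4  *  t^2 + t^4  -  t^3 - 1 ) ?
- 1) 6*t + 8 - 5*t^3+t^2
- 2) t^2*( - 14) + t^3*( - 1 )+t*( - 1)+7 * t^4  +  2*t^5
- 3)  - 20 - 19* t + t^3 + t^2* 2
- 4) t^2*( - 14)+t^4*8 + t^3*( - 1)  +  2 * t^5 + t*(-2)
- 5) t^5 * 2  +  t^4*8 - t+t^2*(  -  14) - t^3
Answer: 5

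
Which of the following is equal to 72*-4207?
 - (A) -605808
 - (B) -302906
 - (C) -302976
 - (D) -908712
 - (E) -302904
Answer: E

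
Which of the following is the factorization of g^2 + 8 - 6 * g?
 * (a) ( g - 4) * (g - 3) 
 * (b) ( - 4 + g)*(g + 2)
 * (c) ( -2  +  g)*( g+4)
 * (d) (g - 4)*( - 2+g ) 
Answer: d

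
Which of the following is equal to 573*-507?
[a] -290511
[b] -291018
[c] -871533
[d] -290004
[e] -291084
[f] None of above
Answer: a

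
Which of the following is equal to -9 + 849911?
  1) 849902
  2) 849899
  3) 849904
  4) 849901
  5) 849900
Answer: 1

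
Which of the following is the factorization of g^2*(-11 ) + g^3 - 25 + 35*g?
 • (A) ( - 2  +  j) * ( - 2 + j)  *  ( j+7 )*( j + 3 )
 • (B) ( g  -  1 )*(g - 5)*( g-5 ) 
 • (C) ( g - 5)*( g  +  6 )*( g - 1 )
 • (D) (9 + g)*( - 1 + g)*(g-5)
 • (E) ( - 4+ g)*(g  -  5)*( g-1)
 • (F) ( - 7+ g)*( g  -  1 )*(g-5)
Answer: B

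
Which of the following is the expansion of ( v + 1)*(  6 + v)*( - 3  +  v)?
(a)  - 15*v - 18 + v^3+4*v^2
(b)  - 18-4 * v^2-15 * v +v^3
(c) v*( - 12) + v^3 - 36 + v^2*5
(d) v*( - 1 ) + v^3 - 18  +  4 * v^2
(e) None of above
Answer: a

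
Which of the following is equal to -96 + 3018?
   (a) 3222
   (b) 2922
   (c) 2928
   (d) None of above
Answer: b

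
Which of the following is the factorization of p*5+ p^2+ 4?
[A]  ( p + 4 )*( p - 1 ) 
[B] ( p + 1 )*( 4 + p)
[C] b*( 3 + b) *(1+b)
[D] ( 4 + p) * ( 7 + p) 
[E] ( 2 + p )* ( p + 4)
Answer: B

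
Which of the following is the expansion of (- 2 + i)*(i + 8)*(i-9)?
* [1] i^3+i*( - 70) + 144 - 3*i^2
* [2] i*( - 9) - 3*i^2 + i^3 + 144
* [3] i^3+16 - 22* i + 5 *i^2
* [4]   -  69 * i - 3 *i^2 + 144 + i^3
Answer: 1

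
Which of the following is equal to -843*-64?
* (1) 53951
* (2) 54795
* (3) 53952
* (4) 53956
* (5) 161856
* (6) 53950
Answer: 3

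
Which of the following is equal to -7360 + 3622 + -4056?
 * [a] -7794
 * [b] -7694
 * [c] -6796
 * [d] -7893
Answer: a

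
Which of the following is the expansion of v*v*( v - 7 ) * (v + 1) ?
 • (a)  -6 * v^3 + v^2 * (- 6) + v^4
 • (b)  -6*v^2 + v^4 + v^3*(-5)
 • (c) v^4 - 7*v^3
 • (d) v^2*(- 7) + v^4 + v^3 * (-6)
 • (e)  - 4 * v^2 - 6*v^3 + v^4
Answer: d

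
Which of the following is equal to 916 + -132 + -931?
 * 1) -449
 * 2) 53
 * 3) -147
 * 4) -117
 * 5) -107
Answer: 3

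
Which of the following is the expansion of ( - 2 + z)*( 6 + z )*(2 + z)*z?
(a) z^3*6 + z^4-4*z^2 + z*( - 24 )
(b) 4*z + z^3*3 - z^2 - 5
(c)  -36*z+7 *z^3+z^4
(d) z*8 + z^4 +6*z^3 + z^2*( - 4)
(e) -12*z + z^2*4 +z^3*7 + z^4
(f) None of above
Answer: a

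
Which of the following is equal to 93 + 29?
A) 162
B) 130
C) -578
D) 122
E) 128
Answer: D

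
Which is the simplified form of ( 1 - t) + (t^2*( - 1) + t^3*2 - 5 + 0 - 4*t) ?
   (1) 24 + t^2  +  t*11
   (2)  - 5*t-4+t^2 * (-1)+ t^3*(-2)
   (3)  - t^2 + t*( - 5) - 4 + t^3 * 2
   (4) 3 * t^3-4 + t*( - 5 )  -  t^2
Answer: 3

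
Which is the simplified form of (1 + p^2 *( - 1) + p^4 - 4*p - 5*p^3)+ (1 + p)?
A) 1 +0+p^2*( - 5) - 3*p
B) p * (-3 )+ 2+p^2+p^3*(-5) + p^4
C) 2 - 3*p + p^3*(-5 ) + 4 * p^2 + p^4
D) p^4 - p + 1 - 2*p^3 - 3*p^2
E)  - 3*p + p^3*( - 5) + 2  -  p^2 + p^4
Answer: E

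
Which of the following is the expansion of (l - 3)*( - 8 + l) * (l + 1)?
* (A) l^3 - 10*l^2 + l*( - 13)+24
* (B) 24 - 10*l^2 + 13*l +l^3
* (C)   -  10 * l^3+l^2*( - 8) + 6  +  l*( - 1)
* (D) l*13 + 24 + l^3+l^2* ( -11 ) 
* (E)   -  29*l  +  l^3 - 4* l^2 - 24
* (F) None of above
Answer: B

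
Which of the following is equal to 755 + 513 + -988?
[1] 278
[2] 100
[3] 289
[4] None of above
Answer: 4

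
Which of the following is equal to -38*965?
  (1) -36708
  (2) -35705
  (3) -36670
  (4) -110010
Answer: 3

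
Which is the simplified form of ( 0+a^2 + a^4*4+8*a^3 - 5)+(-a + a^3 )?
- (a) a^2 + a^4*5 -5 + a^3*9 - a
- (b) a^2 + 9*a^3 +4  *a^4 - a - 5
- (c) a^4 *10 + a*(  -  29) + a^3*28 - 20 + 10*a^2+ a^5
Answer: b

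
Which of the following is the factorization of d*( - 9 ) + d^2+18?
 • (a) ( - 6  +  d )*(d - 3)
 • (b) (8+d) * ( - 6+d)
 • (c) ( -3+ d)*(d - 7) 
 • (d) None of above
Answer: a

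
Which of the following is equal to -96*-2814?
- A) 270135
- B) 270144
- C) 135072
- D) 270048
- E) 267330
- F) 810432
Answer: B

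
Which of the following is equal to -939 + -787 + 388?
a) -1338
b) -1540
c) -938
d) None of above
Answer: a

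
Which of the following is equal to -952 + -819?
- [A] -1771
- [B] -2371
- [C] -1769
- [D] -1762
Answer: A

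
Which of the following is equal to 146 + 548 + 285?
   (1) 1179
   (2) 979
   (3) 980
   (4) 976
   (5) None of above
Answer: 2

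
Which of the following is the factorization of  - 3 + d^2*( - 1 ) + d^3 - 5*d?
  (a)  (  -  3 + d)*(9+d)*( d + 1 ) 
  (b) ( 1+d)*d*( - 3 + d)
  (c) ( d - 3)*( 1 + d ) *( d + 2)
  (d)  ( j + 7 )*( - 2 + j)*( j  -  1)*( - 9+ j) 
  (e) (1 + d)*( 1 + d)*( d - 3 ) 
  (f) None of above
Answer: e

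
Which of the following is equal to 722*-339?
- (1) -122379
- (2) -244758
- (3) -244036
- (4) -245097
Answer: 2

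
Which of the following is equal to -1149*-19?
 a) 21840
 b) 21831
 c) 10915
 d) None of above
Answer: b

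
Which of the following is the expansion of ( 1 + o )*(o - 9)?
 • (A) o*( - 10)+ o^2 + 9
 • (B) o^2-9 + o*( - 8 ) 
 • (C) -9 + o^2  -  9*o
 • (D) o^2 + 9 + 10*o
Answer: B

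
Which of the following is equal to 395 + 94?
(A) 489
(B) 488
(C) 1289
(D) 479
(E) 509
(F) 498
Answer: A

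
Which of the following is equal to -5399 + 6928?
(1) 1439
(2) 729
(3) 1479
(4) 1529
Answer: 4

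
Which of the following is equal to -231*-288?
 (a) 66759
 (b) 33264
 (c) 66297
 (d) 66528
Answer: d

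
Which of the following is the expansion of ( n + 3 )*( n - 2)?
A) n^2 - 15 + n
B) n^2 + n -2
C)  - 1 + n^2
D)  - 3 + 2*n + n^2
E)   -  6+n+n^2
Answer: E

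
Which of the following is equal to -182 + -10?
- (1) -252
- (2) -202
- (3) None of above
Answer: 3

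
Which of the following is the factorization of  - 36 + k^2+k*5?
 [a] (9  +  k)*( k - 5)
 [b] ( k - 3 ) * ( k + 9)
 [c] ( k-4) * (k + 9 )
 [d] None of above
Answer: c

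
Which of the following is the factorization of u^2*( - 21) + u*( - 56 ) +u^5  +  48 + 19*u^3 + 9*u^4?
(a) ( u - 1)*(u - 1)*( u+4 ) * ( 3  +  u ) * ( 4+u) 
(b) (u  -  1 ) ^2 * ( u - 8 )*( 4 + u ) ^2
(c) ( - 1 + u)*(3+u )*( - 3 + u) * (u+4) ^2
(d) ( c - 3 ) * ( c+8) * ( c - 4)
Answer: a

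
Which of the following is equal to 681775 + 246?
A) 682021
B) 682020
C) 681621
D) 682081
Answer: A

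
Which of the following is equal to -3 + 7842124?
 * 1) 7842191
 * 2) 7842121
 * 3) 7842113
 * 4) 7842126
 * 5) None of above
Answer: 2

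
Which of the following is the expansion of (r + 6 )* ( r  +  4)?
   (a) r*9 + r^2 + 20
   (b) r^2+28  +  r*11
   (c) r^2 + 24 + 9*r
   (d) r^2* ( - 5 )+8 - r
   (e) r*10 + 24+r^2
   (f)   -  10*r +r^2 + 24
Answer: e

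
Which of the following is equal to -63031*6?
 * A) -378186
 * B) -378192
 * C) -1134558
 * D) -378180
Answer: A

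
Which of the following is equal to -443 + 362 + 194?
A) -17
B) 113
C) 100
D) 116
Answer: B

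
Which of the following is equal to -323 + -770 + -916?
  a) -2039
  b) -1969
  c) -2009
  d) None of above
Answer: c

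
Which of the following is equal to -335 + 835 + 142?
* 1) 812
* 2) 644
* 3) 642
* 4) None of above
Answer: 3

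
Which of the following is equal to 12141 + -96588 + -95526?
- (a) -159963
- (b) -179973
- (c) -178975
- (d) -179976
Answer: b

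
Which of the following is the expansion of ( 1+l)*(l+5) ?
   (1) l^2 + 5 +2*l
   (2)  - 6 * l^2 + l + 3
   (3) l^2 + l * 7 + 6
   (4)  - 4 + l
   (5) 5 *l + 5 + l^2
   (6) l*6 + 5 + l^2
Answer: 6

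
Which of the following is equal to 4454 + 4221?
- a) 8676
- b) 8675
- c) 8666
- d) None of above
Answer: b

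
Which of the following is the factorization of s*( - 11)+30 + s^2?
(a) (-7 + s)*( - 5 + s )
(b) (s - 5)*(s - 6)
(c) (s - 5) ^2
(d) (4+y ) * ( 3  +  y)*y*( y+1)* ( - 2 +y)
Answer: b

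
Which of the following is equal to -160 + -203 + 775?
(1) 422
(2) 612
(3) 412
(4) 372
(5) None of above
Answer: 3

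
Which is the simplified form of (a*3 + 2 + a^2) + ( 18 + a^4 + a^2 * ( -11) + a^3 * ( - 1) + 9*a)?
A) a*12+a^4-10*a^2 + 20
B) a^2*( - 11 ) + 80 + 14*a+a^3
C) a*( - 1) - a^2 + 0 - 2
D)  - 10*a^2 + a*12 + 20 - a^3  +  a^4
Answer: D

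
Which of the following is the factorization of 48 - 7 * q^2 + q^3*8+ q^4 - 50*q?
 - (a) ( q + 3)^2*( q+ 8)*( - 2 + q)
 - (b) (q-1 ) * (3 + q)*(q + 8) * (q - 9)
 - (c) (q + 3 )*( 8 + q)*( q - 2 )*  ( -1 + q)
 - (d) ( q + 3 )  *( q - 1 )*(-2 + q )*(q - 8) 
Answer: c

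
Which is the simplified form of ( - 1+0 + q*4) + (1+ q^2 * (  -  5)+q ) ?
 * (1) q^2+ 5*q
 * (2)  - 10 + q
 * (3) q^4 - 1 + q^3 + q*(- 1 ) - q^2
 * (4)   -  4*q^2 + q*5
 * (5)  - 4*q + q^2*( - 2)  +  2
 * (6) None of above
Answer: 6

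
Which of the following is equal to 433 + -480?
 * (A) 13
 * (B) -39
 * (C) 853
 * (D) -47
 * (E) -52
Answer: D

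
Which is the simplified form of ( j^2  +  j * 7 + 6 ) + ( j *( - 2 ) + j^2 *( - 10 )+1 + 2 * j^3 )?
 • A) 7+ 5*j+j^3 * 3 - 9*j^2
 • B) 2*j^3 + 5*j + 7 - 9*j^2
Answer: B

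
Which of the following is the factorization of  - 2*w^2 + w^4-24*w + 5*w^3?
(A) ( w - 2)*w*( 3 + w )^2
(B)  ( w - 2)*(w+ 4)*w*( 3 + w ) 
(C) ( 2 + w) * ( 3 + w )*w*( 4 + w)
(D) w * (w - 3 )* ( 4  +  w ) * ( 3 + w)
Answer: B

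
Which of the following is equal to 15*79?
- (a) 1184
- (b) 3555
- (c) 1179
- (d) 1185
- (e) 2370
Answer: d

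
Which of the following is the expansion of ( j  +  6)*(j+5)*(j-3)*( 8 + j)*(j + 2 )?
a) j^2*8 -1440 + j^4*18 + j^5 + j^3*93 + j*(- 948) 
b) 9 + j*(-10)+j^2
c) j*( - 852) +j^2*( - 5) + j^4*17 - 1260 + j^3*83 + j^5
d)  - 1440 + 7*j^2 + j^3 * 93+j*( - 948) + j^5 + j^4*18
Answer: a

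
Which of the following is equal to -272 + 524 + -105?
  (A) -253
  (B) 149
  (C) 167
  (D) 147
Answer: D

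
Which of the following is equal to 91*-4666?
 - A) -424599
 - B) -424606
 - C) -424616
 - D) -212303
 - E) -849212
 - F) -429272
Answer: B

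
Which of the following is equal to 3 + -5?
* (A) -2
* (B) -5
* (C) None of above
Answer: A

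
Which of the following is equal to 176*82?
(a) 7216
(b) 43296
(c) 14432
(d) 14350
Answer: c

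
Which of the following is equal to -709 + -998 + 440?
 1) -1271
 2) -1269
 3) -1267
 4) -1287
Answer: 3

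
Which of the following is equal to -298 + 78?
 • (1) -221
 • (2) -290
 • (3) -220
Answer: 3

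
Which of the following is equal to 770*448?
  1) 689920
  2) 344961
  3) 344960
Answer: 3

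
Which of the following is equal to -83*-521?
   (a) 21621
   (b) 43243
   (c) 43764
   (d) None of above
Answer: b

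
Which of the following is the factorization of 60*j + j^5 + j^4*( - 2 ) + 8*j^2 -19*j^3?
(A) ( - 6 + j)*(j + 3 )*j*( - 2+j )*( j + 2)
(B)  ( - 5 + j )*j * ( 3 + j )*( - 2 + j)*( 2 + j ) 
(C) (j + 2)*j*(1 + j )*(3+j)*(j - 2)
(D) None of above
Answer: B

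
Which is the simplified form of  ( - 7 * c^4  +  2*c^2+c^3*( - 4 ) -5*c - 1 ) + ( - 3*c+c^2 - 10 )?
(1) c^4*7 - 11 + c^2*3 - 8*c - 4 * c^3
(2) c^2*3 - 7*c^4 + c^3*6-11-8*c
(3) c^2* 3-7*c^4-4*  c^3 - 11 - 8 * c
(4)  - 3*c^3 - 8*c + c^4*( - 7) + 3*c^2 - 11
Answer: 3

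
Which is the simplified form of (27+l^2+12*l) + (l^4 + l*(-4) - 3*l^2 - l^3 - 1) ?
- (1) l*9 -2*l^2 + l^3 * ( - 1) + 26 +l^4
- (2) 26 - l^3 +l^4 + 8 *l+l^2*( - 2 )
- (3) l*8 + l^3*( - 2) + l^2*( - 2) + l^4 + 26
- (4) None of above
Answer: 2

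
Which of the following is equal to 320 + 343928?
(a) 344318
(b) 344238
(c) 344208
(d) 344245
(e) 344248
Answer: e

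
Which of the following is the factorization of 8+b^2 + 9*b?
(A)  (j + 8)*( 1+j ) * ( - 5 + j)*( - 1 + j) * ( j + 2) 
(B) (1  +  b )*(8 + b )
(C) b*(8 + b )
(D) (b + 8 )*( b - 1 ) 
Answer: B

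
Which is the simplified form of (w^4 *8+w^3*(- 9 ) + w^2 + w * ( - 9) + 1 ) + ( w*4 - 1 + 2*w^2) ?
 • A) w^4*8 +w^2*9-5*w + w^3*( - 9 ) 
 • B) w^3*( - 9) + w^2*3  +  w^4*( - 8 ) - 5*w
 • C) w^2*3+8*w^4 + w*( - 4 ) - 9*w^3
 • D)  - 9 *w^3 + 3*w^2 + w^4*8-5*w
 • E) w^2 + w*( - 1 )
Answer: D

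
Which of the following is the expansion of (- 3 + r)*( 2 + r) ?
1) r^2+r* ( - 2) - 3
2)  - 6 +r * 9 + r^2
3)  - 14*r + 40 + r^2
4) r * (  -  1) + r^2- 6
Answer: 4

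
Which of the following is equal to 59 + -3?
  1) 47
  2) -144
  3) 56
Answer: 3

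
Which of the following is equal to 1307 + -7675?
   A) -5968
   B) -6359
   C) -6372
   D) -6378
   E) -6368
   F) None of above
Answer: E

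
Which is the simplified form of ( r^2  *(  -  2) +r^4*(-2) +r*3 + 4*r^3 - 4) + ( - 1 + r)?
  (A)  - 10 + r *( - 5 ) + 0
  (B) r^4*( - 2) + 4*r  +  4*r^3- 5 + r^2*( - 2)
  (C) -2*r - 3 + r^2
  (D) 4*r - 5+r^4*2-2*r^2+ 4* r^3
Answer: B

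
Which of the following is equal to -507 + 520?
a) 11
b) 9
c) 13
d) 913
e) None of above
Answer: c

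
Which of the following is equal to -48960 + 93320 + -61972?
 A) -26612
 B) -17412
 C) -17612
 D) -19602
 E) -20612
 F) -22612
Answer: C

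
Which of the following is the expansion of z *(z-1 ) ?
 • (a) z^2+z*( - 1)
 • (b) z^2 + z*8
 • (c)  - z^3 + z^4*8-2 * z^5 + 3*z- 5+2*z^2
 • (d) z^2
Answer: a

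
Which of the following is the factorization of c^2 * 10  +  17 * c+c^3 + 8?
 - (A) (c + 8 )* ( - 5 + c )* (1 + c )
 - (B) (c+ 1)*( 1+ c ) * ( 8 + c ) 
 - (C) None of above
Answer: B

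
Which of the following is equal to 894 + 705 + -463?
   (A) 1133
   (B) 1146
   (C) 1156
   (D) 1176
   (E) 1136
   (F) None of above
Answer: E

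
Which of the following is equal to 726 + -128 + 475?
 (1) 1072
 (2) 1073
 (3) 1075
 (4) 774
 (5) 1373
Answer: 2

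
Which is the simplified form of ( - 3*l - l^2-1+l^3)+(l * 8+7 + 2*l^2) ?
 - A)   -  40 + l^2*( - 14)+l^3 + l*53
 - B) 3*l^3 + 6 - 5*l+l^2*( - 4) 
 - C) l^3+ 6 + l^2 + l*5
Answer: C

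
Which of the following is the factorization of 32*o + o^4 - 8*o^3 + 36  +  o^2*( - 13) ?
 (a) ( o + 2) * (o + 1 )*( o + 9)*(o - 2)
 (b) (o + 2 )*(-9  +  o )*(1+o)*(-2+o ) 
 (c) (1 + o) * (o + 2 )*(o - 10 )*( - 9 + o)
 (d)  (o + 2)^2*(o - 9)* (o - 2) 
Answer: b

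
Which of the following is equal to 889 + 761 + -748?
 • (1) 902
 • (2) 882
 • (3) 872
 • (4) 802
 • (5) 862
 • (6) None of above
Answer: 1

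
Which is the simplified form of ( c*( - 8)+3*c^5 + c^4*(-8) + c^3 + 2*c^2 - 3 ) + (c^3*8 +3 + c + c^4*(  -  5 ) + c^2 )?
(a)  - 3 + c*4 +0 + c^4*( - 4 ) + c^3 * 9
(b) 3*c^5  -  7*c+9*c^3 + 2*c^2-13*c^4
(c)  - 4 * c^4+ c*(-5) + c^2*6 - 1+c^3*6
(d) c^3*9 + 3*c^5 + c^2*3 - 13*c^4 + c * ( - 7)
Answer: d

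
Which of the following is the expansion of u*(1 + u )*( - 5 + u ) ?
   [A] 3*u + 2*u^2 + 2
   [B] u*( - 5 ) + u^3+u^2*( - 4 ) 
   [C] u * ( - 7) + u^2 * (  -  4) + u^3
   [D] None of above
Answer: B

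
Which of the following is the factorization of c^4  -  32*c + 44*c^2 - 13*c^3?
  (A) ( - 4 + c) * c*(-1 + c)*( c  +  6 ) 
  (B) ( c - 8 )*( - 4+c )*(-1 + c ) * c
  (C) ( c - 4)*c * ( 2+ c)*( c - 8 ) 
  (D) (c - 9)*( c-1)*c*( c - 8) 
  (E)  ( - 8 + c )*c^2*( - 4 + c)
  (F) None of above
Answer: B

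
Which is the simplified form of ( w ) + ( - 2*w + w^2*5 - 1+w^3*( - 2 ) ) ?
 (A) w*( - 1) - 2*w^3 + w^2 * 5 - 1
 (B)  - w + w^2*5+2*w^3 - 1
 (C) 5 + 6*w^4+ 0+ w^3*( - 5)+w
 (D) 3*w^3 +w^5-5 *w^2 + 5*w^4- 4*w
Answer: A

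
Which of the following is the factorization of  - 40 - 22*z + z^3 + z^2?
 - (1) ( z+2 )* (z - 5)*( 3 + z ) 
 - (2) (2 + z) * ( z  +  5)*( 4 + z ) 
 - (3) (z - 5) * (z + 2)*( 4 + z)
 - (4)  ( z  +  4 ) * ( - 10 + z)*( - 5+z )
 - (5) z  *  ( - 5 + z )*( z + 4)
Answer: 3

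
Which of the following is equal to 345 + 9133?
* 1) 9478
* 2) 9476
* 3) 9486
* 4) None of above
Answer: 1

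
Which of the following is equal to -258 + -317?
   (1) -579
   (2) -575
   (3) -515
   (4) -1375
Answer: 2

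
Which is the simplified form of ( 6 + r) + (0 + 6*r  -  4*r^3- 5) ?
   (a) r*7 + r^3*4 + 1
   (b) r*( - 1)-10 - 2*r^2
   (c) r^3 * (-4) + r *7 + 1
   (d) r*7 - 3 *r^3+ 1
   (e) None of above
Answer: c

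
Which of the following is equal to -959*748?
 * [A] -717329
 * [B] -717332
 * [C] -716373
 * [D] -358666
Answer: B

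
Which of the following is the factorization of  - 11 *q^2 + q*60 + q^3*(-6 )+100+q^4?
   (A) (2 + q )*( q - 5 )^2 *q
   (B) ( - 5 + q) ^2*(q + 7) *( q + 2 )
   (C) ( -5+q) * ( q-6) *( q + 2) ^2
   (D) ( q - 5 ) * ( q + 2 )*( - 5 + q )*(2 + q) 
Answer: D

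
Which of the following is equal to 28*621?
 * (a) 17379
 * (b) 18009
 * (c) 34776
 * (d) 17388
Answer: d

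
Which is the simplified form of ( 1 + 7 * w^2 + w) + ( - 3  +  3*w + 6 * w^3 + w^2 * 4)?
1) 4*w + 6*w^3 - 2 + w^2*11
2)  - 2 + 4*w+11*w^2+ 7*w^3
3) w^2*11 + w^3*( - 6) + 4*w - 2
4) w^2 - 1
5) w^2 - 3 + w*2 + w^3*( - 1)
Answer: 1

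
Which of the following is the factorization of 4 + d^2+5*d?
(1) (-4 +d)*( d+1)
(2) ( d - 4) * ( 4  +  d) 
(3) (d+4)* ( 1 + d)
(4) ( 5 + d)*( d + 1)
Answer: 3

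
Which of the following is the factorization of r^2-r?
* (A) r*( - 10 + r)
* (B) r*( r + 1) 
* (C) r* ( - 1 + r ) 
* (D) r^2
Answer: C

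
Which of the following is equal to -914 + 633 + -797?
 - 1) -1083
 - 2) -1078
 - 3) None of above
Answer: 2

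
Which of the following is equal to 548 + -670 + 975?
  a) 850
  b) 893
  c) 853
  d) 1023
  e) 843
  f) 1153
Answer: c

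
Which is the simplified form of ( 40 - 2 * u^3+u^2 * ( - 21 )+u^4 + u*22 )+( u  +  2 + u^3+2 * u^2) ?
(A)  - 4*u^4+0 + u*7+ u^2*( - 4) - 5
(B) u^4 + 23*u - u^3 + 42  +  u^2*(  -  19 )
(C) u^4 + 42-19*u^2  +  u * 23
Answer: B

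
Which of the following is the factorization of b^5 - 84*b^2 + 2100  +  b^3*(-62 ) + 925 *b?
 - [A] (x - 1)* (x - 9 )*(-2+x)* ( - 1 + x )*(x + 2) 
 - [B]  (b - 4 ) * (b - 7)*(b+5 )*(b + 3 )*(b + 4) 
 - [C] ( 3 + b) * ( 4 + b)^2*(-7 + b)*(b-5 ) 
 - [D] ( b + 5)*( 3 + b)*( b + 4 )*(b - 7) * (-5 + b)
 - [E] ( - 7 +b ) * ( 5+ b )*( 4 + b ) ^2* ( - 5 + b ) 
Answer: D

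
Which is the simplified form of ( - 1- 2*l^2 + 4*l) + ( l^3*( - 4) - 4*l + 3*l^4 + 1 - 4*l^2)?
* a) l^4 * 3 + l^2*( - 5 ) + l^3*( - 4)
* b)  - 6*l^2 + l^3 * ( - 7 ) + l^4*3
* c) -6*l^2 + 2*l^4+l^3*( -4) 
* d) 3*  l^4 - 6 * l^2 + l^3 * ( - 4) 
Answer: d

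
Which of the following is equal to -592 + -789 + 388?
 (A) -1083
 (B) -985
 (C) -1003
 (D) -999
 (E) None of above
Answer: E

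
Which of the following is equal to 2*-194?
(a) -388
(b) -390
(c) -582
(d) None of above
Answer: a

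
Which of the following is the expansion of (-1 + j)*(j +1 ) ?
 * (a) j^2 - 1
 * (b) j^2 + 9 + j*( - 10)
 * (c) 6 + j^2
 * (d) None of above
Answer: a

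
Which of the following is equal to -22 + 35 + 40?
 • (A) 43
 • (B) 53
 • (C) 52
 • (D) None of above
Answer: B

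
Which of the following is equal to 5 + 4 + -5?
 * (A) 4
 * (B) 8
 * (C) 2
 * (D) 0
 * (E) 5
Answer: A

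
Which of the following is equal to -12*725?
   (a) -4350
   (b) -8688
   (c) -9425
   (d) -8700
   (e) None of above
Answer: d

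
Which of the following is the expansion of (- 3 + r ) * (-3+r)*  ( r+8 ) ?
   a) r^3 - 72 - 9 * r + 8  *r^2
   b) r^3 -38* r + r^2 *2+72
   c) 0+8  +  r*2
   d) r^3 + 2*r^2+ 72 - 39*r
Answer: d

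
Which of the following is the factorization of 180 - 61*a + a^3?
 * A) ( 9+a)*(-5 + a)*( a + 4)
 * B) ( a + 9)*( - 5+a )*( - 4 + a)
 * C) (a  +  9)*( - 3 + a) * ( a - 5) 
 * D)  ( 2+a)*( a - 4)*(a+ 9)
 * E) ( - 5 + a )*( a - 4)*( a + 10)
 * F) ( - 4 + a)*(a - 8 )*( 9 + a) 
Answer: B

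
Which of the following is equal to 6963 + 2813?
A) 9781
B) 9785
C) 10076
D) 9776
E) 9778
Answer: D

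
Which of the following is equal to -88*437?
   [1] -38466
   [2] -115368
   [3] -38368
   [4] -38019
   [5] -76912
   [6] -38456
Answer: 6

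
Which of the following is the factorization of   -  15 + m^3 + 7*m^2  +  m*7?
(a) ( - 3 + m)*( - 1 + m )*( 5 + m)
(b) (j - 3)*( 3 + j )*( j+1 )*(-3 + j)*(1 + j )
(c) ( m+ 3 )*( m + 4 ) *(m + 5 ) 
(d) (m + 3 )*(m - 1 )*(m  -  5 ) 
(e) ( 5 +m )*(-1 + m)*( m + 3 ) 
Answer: e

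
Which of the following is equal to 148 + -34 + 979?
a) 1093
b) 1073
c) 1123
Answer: a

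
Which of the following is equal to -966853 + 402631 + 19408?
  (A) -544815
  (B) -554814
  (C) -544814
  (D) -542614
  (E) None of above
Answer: C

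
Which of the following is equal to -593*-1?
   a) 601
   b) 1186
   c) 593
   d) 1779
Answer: c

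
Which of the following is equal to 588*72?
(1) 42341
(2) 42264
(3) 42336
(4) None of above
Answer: 3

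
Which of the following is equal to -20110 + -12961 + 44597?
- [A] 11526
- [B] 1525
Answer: A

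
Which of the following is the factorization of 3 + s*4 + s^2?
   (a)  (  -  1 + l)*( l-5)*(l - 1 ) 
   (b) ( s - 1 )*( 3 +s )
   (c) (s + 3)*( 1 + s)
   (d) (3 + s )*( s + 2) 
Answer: c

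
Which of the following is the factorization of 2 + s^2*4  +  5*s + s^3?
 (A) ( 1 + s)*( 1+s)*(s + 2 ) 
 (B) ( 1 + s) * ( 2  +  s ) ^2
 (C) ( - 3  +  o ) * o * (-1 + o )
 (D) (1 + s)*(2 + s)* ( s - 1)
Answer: A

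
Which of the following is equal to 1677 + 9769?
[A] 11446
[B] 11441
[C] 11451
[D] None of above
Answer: A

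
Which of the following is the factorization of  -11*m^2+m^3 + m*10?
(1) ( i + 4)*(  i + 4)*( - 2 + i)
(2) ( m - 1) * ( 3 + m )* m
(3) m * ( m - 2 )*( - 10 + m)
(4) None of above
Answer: 4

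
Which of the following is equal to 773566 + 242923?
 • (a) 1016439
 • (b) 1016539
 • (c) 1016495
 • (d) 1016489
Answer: d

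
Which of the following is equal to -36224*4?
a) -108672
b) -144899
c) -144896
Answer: c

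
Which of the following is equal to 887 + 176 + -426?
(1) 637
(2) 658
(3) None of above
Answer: 1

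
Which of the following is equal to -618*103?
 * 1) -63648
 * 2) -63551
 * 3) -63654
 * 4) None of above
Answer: 3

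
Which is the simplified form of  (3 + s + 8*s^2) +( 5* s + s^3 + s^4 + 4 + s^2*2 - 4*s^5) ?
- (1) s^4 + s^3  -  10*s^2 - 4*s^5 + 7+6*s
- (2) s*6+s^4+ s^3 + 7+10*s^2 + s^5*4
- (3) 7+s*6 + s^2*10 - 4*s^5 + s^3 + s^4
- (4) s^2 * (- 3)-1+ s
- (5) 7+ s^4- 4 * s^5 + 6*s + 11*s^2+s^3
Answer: 3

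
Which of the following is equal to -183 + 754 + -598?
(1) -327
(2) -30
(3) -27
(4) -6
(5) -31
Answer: 3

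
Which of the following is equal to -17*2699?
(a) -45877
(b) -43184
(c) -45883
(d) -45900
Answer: c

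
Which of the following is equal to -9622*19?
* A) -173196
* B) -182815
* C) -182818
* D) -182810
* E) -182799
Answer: C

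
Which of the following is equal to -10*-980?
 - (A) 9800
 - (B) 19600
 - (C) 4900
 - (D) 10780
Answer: A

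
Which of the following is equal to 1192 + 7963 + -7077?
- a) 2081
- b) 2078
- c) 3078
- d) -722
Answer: b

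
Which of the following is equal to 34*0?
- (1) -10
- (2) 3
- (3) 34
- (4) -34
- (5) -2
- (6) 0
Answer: 6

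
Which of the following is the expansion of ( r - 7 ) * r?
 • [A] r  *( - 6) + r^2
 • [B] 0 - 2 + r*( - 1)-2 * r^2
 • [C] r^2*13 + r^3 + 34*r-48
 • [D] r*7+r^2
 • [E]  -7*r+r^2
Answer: E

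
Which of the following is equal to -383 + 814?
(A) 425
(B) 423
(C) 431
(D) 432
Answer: C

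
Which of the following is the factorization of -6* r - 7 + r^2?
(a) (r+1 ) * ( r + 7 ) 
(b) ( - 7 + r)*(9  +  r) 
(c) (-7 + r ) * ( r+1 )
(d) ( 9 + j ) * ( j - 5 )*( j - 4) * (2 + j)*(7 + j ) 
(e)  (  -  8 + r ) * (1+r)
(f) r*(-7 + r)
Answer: c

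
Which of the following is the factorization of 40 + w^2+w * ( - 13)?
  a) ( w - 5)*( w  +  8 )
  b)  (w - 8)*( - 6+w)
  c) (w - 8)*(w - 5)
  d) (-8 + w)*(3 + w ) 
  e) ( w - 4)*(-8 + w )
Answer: c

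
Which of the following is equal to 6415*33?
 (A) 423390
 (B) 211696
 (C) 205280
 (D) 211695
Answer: D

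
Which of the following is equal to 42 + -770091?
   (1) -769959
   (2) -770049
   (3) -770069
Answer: 2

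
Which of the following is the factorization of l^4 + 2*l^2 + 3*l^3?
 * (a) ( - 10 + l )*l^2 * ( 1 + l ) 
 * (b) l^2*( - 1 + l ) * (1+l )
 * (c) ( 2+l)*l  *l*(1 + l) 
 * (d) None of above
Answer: c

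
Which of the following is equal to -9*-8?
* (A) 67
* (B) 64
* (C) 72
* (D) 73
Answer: C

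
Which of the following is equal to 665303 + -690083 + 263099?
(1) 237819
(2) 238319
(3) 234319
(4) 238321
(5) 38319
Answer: 2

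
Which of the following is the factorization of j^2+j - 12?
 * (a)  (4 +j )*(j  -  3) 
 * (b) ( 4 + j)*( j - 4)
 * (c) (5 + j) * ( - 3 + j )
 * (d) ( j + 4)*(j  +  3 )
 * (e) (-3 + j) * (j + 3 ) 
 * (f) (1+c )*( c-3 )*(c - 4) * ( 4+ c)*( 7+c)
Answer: a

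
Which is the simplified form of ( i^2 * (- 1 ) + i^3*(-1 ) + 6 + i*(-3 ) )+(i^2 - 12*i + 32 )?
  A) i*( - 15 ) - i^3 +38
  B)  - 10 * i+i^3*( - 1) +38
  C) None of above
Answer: A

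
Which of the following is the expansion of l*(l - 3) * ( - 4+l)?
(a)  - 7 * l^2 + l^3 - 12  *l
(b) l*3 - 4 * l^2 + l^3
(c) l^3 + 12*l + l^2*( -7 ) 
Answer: c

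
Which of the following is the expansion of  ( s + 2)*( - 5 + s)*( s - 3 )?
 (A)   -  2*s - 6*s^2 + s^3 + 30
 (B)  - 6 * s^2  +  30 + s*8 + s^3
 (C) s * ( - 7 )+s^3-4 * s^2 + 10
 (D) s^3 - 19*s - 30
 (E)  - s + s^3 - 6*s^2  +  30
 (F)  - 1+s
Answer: E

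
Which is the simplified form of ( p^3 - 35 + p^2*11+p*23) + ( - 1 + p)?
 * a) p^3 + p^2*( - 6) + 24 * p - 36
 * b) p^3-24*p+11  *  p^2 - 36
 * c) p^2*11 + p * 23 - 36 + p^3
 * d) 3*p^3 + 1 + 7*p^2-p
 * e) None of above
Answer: e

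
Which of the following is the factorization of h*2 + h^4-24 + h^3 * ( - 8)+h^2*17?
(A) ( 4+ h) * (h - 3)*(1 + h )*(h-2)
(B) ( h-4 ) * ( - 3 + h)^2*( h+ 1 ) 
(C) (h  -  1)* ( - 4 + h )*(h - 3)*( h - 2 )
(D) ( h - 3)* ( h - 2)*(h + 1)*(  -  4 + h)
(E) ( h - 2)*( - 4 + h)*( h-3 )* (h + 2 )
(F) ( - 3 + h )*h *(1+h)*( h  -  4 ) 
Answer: D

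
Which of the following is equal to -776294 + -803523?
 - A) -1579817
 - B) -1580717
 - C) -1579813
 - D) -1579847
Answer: A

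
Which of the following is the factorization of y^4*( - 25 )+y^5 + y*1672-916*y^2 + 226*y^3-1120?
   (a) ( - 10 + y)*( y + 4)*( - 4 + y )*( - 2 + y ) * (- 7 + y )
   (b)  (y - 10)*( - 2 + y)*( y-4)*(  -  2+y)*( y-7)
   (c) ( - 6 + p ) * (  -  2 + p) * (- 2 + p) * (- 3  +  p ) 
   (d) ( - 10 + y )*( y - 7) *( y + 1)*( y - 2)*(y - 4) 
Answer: b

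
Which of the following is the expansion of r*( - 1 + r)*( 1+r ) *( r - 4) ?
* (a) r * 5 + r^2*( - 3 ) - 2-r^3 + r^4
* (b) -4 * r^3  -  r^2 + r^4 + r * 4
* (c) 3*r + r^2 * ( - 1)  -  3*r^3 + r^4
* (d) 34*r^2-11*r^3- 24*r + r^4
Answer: b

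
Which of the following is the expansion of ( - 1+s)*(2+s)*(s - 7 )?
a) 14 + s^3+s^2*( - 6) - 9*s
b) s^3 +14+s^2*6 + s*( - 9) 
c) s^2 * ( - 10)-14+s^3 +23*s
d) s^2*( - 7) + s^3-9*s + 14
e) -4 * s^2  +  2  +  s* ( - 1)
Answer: a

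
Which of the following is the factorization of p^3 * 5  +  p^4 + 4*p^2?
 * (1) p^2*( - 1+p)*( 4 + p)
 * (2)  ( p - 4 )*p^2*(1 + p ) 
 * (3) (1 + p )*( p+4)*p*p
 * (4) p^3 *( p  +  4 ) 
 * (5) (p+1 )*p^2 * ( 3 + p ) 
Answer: 3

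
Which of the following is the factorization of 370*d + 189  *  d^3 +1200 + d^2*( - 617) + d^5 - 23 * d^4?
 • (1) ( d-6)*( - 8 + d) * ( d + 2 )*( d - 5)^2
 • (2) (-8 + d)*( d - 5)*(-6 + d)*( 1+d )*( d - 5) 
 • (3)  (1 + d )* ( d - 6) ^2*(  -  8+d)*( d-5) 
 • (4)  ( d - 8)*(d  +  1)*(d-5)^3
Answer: 2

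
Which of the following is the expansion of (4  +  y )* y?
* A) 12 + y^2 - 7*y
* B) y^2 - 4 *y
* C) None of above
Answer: C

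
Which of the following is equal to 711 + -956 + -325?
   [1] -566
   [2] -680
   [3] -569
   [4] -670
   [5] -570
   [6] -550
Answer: 5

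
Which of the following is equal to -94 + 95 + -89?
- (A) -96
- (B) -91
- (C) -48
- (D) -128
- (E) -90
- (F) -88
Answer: F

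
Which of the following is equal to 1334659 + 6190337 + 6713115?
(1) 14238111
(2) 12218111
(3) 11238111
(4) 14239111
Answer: 1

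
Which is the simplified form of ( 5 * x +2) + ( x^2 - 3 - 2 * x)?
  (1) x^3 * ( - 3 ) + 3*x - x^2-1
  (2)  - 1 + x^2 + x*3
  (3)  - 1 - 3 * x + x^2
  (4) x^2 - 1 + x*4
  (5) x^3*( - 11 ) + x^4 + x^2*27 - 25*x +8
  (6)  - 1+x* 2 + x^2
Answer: 2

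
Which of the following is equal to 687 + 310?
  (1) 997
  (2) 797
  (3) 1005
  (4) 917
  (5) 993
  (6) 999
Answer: 1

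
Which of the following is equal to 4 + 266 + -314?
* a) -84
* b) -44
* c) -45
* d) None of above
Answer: b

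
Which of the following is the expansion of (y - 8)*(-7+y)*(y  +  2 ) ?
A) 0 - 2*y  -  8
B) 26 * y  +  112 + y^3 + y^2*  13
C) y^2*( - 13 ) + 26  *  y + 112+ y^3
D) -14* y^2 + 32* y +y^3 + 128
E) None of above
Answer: C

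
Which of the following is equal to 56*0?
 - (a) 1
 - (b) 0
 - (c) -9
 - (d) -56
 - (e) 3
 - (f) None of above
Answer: b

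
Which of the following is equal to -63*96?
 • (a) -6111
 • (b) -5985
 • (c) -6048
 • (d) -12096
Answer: c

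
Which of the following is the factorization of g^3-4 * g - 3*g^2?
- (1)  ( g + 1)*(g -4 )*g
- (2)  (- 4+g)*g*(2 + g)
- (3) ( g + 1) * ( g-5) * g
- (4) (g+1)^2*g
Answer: 1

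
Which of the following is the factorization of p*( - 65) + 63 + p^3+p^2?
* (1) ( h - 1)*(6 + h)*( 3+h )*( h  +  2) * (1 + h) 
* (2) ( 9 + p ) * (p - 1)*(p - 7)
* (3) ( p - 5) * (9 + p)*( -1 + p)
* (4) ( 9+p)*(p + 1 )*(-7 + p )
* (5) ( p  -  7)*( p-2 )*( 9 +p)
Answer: 2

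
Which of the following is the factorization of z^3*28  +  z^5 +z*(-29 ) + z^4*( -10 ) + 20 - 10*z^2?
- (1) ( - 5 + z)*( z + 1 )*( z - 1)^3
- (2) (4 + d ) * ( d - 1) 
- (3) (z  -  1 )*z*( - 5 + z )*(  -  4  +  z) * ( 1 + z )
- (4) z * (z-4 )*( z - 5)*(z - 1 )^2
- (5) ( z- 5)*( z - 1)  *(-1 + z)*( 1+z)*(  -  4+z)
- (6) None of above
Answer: 5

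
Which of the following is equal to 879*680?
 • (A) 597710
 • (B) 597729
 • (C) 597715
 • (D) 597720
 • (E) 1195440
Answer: D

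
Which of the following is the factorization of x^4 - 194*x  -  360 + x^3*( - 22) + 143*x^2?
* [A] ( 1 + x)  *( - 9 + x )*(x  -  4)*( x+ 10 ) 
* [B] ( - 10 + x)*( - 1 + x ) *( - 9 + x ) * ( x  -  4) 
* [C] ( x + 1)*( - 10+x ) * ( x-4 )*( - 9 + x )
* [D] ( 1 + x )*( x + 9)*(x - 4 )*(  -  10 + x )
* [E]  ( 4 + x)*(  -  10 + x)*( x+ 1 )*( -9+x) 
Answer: C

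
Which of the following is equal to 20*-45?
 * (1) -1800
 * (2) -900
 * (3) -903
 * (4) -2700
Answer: 2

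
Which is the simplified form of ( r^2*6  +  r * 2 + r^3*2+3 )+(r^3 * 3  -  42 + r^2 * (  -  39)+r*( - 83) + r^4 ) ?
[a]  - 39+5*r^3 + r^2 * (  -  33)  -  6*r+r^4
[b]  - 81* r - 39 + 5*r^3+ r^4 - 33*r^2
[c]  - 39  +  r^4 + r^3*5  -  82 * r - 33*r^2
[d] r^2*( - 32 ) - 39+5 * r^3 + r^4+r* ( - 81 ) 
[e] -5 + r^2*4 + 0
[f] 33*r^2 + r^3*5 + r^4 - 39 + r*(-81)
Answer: b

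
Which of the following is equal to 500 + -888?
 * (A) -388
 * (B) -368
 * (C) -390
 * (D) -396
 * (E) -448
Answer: A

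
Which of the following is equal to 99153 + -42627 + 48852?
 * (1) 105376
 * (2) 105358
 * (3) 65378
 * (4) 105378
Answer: 4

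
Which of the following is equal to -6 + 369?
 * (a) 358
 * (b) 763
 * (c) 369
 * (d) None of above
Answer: d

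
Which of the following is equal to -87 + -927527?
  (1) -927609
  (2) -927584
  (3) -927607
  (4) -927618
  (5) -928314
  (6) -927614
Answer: 6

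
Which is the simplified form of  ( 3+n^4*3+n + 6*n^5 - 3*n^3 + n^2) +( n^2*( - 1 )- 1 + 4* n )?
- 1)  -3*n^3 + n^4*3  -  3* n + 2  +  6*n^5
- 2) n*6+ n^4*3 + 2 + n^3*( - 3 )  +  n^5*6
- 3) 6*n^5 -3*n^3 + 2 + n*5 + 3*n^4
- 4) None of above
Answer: 3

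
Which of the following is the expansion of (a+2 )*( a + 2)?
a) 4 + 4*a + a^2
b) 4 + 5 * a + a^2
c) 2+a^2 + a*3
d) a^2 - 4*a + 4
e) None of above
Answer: a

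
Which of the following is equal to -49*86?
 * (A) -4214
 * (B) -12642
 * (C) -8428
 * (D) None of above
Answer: A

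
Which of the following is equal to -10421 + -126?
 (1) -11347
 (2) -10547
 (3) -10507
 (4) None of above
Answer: 2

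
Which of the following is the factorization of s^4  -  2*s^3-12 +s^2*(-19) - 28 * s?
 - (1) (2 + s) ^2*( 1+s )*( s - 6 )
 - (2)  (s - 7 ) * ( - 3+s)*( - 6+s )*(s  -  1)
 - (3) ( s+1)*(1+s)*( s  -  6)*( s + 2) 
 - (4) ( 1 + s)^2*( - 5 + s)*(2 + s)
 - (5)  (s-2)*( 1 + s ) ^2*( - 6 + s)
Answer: 3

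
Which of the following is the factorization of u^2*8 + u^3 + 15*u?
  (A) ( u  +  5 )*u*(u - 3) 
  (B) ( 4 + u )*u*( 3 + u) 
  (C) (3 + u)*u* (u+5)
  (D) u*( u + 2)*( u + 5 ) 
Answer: C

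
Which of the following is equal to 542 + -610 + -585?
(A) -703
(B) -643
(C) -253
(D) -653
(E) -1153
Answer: D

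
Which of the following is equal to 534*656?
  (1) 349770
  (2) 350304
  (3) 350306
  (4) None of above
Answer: 2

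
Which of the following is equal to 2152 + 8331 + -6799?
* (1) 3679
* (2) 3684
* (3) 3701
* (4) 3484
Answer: 2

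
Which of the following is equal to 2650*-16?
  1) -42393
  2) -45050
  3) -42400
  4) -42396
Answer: 3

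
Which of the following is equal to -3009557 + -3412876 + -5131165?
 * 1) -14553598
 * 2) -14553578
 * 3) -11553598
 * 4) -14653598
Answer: 3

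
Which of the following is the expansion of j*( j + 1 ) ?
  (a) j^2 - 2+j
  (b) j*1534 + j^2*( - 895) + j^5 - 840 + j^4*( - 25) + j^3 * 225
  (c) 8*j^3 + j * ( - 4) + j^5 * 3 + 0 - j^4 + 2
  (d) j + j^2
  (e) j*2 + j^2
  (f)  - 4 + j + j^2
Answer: d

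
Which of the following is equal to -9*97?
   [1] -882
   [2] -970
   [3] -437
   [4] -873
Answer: 4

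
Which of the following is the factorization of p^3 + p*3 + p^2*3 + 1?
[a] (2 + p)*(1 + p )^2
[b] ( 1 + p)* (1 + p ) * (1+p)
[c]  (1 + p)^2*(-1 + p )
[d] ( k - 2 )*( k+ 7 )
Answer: b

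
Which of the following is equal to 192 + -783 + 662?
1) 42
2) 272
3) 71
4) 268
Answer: 3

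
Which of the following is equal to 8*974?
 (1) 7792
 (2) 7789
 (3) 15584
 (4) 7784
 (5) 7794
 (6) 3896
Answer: 1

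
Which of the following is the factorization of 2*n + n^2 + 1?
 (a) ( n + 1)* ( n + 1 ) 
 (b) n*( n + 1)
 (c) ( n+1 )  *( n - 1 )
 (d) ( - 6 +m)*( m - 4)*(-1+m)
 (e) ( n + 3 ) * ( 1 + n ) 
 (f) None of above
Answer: a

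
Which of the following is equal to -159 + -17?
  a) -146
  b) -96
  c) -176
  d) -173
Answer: c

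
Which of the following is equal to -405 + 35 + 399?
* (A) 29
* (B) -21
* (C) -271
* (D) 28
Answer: A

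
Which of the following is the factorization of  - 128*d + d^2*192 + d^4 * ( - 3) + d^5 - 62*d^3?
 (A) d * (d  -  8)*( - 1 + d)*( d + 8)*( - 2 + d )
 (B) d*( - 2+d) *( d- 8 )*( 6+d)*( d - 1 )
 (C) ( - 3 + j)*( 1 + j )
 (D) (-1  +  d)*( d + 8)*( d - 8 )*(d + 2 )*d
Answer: A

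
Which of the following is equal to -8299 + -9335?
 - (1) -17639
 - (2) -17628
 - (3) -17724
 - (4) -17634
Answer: 4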